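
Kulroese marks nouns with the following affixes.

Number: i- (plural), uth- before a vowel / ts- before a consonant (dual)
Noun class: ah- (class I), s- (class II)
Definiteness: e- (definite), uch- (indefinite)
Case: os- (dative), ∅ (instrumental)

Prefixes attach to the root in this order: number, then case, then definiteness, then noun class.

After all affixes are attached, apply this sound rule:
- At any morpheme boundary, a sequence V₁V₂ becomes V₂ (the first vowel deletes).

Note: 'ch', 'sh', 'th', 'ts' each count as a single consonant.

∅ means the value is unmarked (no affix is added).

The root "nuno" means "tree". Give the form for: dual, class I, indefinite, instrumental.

Attach number dual ts- (before consonant 'n') → tsnuno.
case = instrumental: zero marking, form stays tsnuno.
Attach definiteness indefinite uch- → uchtsnuno.
Attach noun class class I ah- → ahuchtsnuno.
Vowel deletion: no change.

ahuchtsnuno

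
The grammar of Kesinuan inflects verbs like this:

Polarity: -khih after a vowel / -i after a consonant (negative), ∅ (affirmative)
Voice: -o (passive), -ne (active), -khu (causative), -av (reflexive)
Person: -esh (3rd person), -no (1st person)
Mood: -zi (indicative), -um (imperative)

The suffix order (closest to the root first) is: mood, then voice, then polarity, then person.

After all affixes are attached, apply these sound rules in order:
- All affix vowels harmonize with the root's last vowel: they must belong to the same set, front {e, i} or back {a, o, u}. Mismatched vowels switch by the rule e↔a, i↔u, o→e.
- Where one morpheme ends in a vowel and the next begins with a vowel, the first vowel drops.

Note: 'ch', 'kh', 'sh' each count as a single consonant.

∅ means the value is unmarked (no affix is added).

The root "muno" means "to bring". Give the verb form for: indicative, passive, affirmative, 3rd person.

munozash

Attach mood indicative -zi → munozi.
Attach voice passive -o → munozio.
polarity = affirmative: zero marking, form stays munozio.
Attach person 3rd person -esh → munozioesh.
Apply vowel harmony: munozioesh → munozuoash.
Apply vowel deletion: munozuoash → munozash.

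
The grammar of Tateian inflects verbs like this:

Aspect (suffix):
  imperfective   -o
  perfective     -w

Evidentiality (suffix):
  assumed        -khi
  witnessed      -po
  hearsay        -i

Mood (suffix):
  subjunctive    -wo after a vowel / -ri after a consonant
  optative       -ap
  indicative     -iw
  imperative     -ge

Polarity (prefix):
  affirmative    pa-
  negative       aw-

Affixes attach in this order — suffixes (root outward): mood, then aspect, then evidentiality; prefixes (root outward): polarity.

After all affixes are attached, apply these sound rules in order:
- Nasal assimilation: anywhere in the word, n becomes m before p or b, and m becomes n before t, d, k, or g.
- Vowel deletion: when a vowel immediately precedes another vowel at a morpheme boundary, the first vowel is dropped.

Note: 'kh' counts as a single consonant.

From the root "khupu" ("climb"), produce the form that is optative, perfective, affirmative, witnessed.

Attach mood optative -ap → khupuap.
Attach aspect perfective -w → khupuapw.
Attach evidentiality witnessed -po → khupuapwpo.
Attach polarity affirmative pa- → pakhupuapwpo.
Nasal assimilation: no change.
Apply vowel deletion: pakhupuapwpo → pakhupapwpo.

pakhupapwpo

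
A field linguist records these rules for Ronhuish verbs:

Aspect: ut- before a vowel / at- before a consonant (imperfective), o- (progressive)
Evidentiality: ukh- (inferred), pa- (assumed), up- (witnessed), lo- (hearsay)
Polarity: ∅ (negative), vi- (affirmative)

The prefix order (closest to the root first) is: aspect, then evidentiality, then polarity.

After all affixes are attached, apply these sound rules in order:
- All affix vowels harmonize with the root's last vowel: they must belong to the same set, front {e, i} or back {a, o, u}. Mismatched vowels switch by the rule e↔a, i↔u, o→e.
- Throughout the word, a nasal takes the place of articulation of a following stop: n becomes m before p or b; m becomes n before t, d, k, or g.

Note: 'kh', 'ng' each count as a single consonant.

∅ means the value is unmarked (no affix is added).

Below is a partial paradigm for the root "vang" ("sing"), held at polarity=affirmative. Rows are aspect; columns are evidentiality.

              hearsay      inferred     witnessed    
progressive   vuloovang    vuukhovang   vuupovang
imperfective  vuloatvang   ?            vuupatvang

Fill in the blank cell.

Attach aspect imperfective at- (before consonant 'v') → atvang.
Attach evidentiality inferred ukh- → ukhatvang.
Attach polarity affirmative vi- → viukhatvang.
Apply vowel harmony: viukhatvang → vuukhatvang.
Nasal assimilation: no change.

vuukhatvang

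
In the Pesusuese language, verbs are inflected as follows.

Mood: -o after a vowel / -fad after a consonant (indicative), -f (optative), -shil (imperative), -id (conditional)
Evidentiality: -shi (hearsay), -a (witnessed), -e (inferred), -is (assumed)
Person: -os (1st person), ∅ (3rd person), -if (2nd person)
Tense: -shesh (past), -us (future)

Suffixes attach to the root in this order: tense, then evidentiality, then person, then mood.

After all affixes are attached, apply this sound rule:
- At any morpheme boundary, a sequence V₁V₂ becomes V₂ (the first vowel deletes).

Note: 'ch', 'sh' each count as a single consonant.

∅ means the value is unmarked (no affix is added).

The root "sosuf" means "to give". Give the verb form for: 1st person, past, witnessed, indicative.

sosufsheshosfad

Attach tense past -shesh → sosufshesh.
Attach evidentiality witnessed -a → sosufshesha.
Attach person 1st person -os → sosufsheshaos.
Attach mood indicative -fad (after consonant 's') → sosufsheshaosfad.
Apply vowel deletion: sosufsheshaosfad → sosufsheshosfad.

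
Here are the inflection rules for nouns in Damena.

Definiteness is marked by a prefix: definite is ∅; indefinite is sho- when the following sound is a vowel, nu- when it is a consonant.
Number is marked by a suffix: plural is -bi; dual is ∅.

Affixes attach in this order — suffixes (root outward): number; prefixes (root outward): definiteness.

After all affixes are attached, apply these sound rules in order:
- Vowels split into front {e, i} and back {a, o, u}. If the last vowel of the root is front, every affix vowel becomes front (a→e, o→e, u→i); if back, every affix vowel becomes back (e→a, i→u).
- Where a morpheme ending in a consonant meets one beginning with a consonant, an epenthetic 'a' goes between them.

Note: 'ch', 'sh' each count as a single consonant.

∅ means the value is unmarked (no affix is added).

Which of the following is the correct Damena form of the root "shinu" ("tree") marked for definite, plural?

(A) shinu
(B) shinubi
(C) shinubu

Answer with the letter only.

C

definiteness = definite: zero marking, form stays shinu.
Attach number plural -bi → shinubi.
Apply vowel harmony: shinubi → shinubu.
Epenthesis: no change.
So the correct form is shinubu, option (C).
(A) shinu is wrong: it uses dual instead of plural for number.
(B) shinubi is wrong: it fails to apply the sound rule(s).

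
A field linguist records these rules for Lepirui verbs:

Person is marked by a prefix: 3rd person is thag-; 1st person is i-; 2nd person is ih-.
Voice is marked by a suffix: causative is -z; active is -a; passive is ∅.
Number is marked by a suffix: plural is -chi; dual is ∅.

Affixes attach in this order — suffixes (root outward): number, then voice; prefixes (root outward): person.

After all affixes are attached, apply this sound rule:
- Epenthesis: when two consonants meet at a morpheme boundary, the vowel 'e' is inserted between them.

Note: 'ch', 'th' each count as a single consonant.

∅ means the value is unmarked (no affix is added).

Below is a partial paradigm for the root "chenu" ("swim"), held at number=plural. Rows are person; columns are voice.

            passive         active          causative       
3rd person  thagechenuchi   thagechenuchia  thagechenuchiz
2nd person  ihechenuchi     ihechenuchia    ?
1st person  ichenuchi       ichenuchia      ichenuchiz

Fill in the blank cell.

ihechenuchiz

Attach number plural -chi → chenuchi.
Attach voice causative -z → chenuchiz.
Attach person 2nd person ih- → ihchenuchiz.
Apply epenthesis: ihchenuchiz → ihechenuchiz.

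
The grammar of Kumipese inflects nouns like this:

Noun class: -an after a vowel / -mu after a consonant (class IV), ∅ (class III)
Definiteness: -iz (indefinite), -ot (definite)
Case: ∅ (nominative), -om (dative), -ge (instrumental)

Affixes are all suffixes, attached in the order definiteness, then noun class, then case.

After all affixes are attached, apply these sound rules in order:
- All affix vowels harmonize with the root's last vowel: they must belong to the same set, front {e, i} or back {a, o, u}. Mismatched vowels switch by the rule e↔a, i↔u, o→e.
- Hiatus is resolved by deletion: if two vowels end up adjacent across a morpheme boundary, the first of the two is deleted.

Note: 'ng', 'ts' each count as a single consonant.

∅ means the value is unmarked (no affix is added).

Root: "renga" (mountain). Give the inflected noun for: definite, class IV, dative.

Attach definiteness definite -ot → rengaot.
Attach noun class class IV -mu (after consonant 't') → rengaotmu.
Attach case dative -om → rengaotmuom.
Vowel harmony: no change.
Apply vowel deletion: rengaotmuom → rengotmom.

rengotmom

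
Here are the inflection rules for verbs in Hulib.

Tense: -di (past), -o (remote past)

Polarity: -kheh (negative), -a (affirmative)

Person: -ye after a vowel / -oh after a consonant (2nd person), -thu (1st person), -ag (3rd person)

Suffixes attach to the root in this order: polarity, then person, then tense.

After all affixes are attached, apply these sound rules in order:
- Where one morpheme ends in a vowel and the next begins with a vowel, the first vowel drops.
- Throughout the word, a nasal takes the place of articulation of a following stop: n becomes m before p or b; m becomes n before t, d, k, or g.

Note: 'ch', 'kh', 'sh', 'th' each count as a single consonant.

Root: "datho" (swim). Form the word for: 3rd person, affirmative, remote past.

Attach polarity affirmative -a → dathoa.
Attach person 3rd person -ag → dathoaag.
Attach tense remote past -o → dathoaago.
Apply vowel deletion: dathoaago → dathago.
Nasal assimilation: no change.

dathago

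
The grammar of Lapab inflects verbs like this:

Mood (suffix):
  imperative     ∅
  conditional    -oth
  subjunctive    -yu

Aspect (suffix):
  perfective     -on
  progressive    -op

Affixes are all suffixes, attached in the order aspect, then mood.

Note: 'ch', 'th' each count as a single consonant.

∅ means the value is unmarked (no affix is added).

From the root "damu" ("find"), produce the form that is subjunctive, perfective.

Attach aspect perfective -on → damuon.
Attach mood subjunctive -yu → damuonyu.

damuonyu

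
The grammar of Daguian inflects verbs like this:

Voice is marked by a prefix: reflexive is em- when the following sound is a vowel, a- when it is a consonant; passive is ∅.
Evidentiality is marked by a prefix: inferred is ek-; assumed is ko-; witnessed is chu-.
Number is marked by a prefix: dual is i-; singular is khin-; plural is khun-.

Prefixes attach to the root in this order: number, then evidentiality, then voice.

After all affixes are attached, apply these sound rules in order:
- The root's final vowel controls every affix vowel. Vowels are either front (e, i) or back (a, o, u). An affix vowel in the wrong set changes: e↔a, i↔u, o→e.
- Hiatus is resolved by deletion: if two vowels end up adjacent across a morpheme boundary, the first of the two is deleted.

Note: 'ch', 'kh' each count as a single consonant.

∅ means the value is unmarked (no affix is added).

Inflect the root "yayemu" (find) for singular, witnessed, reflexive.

Attach number singular khin- → khinyayemu.
Attach evidentiality witnessed chu- → chukhinyayemu.
Attach voice reflexive a- (before consonant 'ch') → achukhinyayemu.
Apply vowel harmony: achukhinyayemu → achukhunyayemu.
Vowel deletion: no change.

achukhunyayemu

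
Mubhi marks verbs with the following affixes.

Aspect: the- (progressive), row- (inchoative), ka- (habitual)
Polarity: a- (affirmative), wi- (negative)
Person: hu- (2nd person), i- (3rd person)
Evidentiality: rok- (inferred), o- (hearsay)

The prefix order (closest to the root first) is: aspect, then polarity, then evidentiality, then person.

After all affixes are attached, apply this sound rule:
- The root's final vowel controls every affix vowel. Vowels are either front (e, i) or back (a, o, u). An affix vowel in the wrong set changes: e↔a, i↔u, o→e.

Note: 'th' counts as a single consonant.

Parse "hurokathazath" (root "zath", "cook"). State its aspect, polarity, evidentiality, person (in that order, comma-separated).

progressive, affirmative, inferred, 2nd person

Segment: hu-rok-a-the-zath.
aspect: the- → progressive.
polarity: a- → affirmative.
evidentiality: rok- → inferred.
person: hu- → 2nd person.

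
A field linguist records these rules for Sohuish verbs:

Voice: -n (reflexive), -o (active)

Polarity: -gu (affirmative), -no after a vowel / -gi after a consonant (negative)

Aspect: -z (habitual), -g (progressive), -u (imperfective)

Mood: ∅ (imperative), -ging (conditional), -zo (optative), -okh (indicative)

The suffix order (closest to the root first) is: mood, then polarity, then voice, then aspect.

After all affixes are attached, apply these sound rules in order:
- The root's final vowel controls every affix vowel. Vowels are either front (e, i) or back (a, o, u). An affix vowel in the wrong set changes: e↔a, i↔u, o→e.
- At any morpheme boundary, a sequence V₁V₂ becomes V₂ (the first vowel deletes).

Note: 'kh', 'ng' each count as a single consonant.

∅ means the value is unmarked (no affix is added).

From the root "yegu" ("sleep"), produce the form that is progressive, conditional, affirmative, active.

yegugunggog

Attach mood conditional -ging → yeguging.
Attach polarity affirmative -gu → yeguginggu.
Attach voice active -o → yegugingguo.
Attach aspect progressive -g → yegugingguog.
Apply vowel harmony: yegugingguog → yegugungguog.
Apply vowel deletion: yegugungguog → yegugunggog.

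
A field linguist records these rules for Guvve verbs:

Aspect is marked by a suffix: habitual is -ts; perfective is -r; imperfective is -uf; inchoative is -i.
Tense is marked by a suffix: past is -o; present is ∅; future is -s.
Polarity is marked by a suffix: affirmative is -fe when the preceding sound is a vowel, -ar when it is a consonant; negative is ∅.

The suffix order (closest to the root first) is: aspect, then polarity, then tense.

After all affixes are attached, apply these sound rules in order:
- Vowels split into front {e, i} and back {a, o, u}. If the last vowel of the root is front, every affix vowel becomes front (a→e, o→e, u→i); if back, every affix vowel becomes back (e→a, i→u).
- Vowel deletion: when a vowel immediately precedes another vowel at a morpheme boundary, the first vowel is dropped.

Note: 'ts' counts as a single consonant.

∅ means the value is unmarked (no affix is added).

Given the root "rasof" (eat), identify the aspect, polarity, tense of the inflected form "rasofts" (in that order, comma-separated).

Segment: rasof-ts.
aspect: -ts → habitual.
polarity: ∅ → negative.
tense: ∅ → present.

habitual, negative, present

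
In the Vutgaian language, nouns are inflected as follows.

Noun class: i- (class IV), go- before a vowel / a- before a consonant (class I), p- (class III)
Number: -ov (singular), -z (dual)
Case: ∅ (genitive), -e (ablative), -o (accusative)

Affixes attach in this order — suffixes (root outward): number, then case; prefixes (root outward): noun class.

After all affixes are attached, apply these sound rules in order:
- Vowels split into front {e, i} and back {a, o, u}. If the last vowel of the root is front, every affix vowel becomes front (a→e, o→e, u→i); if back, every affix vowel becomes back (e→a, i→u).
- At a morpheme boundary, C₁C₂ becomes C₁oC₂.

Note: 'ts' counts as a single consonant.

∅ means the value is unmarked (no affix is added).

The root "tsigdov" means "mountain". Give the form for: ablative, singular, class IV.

utsigdovova

Attach noun class class IV i- → itsigdov.
Attach number singular -ov → itsigdovov.
Attach case ablative -e → itsigdovove.
Apply vowel harmony: itsigdovove → utsigdovova.
Epenthesis: no change.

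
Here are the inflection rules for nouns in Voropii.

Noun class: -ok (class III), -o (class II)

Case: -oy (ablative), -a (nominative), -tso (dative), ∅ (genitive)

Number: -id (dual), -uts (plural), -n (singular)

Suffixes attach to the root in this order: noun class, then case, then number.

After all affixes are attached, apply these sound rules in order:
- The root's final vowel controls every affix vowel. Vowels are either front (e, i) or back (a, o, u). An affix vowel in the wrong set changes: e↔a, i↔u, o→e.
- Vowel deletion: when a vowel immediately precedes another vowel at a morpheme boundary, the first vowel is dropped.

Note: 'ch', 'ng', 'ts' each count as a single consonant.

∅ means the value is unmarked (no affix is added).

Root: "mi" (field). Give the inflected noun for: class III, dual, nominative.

mekid

Attach noun class class III -ok → miok.
Attach case nominative -a → mioka.
Attach number dual -id → miokaid.
Apply vowel harmony: miokaid → miekeid.
Apply vowel deletion: miekeid → mekid.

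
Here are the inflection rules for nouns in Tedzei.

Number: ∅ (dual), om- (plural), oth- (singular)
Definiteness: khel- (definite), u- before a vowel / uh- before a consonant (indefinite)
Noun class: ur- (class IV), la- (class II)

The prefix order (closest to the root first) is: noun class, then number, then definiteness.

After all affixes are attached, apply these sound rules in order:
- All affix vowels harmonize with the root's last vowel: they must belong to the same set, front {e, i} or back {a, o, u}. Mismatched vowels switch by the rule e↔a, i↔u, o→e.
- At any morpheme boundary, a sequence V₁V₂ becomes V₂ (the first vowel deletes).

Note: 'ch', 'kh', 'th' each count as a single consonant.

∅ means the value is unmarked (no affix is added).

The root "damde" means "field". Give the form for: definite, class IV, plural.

khelemirdamde

Attach noun class class IV ur- → urdamde.
Attach number plural om- → omurdamde.
Attach definiteness definite khel- → khelomurdamde.
Apply vowel harmony: khelomurdamde → khelemirdamde.
Vowel deletion: no change.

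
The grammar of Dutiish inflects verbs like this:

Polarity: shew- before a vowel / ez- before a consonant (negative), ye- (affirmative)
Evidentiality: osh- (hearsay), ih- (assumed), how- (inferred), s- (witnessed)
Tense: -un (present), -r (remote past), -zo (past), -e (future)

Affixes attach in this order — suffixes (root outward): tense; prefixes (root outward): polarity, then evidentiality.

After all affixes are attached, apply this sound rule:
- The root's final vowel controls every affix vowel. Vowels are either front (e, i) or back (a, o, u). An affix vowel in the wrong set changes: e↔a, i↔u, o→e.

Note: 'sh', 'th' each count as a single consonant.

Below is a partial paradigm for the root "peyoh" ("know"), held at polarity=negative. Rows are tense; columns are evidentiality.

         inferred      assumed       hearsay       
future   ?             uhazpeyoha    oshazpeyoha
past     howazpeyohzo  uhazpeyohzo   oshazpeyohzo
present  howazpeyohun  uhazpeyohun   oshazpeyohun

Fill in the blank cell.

howazpeyoha

Attach polarity negative ez- (before consonant 'p') → ezpeyoh.
Attach evidentiality inferred how- → howezpeyoh.
Attach tense future -e → howezpeyohe.
Apply vowel harmony: howezpeyohe → howazpeyoha.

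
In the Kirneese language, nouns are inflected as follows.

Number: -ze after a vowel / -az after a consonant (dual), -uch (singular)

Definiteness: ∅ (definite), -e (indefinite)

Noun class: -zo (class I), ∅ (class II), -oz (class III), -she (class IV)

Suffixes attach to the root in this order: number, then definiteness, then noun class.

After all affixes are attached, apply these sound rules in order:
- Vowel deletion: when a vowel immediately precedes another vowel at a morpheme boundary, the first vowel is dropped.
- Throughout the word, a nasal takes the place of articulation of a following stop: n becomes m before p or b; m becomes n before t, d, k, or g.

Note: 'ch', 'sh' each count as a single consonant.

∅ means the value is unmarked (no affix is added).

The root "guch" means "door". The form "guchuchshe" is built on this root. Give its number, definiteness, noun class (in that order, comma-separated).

Segment: guch-uch-she.
number: -uch → singular.
definiteness: ∅ → definite.
noun class: -she → class IV.

singular, definite, class IV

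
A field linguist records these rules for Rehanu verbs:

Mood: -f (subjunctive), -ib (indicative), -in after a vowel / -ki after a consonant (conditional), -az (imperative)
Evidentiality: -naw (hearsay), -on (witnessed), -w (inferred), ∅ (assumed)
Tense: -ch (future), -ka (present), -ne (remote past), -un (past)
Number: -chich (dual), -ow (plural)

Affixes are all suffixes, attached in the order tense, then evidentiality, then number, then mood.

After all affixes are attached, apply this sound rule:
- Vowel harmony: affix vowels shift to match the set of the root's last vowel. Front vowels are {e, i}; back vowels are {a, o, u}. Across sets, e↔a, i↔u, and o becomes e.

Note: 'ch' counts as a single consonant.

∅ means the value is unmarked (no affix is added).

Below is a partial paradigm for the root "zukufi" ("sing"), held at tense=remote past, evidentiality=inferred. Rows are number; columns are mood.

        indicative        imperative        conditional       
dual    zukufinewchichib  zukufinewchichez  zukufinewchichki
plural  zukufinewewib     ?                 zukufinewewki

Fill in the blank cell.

zukufinewewez

Attach tense remote past -ne → zukufine.
Attach evidentiality inferred -w → zukufinew.
Attach number plural -ow → zukufinewow.
Attach mood imperative -az → zukufinewowaz.
Apply vowel harmony: zukufinewowaz → zukufinewewez.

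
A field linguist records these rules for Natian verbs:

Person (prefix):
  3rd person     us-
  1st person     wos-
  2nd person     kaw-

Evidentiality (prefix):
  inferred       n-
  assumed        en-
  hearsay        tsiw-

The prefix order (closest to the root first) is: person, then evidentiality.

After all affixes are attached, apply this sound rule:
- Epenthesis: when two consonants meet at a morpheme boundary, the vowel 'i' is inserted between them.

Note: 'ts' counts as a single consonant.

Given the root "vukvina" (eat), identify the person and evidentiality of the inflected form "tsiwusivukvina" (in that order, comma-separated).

Segment: tsiw-us-vukvina.
person: us- → 3rd person.
evidentiality: tsiw- → hearsay.

3rd person, hearsay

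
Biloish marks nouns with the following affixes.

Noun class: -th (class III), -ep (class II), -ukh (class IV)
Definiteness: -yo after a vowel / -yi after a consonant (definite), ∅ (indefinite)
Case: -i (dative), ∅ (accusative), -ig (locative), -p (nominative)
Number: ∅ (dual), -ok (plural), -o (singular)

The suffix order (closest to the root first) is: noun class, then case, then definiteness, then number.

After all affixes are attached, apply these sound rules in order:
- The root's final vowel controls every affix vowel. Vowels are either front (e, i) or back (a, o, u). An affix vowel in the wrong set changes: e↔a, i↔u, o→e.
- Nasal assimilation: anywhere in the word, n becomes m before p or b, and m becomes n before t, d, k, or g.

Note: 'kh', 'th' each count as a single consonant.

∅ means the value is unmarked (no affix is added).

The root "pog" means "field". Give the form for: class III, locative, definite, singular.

Attach noun class class III -th → pogth.
Attach case locative -ig → pogthig.
Attach definiteness definite -yi (after consonant 'g') → pogthigyi.
Attach number singular -o → pogthigyio.
Apply vowel harmony: pogthigyio → pogthugyuo.
Nasal assimilation: no change.

pogthugyuo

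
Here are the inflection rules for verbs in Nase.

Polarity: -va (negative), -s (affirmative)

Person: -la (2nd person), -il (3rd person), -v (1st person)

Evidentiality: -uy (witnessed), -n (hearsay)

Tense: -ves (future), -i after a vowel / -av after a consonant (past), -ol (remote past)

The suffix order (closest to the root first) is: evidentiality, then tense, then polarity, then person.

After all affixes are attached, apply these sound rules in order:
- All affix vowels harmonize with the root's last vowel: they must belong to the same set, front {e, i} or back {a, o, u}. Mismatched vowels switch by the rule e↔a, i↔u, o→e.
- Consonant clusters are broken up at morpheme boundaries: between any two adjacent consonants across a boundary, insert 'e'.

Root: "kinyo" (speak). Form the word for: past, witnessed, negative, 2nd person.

kinyouyavevala

Attach evidentiality witnessed -uy → kinyouy.
Attach tense past -av (after consonant 'y') → kinyouyav.
Attach polarity negative -va → kinyouyavva.
Attach person 2nd person -la → kinyouyavvala.
Vowel harmony: no change.
Apply epenthesis: kinyouyavvala → kinyouyavevala.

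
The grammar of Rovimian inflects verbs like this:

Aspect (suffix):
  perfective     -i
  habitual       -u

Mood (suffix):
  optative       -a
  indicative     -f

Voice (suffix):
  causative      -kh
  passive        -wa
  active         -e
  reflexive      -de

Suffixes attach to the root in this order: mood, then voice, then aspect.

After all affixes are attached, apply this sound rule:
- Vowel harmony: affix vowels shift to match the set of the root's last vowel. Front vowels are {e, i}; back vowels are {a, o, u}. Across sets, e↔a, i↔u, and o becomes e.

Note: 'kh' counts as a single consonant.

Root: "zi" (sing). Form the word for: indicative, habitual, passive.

Attach mood indicative -f → zif.
Attach voice passive -wa → zifwa.
Attach aspect habitual -u → zifwau.
Apply vowel harmony: zifwau → zifwei.

zifwei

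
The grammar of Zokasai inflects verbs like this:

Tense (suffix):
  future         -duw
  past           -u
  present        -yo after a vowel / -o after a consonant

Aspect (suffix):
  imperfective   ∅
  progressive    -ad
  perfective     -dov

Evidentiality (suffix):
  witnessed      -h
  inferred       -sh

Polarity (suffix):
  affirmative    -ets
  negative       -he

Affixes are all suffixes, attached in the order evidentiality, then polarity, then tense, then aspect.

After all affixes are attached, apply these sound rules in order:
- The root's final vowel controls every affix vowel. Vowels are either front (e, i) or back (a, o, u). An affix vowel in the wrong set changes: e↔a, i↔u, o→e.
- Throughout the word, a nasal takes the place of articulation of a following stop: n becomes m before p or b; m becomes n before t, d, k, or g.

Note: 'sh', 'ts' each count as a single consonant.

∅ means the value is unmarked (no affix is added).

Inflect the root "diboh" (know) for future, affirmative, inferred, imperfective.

Attach evidentiality inferred -sh → dibohsh.
Attach polarity affirmative -ets → dibohshets.
Attach tense future -duw → dibohshetsduw.
aspect = imperfective: zero marking, form stays dibohshetsduw.
Apply vowel harmony: dibohshetsduw → dibohshatsduw.
Nasal assimilation: no change.

dibohshatsduw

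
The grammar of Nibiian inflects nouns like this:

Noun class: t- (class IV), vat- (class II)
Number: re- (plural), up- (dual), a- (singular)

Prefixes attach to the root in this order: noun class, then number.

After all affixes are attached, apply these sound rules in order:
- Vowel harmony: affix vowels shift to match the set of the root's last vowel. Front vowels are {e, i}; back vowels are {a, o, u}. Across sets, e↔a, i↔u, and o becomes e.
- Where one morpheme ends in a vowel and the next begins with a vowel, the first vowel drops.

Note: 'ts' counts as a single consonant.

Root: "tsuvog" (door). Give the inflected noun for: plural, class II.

Attach noun class class II vat- → vattsuvog.
Attach number plural re- → revattsuvog.
Apply vowel harmony: revattsuvog → ravattsuvog.
Vowel deletion: no change.

ravattsuvog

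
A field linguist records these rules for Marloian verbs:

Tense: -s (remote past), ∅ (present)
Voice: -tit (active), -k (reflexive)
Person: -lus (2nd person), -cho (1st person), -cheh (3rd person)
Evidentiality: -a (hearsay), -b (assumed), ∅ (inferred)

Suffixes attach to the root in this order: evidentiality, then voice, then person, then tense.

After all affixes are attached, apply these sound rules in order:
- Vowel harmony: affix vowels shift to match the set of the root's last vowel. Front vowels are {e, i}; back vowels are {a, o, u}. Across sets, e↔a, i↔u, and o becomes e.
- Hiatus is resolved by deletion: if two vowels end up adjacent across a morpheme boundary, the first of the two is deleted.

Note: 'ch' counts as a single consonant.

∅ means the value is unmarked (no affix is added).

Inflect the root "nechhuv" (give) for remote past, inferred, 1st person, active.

evidentiality = inferred: zero marking, form stays nechhuv.
Attach voice active -tit → nechhuvtit.
Attach person 1st person -cho → nechhuvtitcho.
Attach tense remote past -s → nechhuvtitchos.
Apply vowel harmony: nechhuvtitchos → nechhuvtutchos.
Vowel deletion: no change.

nechhuvtutchos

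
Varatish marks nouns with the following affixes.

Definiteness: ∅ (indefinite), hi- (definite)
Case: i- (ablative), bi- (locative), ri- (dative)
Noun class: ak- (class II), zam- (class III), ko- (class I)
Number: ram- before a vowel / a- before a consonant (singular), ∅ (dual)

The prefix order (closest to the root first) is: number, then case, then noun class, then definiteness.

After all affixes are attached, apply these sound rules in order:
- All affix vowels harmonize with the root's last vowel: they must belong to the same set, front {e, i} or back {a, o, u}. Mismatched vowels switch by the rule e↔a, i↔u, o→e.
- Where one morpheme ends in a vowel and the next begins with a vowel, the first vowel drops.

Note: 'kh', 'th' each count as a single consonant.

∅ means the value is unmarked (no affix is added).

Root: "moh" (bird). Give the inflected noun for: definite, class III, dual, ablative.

huzamumoh

number = dual: zero marking, form stays moh.
Attach case ablative i- → imoh.
Attach noun class class III zam- → zamimoh.
Attach definiteness definite hi- → hizamimoh.
Apply vowel harmony: hizamimoh → huzamumoh.
Vowel deletion: no change.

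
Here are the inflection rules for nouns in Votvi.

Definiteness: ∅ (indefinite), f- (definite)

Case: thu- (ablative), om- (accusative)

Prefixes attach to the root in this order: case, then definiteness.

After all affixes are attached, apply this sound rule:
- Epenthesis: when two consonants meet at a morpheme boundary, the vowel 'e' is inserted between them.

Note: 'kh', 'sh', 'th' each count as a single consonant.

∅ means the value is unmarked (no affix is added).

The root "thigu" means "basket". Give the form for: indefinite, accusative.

Attach case accusative om- → omthigu.
definiteness = indefinite: zero marking, form stays omthigu.
Apply epenthesis: omthigu → omethigu.

omethigu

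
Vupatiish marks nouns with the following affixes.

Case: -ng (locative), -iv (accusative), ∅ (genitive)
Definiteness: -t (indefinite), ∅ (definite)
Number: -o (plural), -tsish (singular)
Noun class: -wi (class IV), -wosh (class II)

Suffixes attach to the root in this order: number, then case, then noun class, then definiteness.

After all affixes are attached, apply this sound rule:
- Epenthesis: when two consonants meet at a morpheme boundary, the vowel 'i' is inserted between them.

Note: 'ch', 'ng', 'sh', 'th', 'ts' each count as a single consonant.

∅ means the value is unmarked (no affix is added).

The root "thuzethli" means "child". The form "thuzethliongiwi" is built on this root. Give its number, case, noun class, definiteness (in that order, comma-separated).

plural, locative, class IV, definite

Segment: thuzethli-o-ng-wi.
number: -o → plural.
case: -ng → locative.
noun class: -wi → class IV.
definiteness: ∅ → definite.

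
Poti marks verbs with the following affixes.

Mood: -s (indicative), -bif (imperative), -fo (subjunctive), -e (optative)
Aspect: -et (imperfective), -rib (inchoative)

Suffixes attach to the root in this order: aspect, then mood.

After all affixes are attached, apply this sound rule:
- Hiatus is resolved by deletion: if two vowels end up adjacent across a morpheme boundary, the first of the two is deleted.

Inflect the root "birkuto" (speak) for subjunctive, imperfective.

Attach aspect imperfective -et → birkutoet.
Attach mood subjunctive -fo → birkutoetfo.
Apply vowel deletion: birkutoetfo → birkutetfo.

birkutetfo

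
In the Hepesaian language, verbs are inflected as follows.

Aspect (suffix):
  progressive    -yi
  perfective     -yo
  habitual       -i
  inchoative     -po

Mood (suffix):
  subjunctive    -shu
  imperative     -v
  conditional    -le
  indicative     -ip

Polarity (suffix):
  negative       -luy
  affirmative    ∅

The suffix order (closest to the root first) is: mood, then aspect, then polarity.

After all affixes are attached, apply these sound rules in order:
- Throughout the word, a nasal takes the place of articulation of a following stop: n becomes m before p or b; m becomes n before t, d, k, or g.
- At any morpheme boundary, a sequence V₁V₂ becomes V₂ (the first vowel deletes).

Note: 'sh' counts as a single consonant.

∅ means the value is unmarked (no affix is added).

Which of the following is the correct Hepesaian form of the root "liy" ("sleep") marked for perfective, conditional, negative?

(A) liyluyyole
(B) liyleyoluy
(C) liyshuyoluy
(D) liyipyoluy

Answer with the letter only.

Attach mood conditional -le → liyle.
Attach aspect perfective -yo → liyleyo.
Attach polarity negative -luy → liyleyoluy.
Nasal assimilation: no change.
Vowel deletion: no change.
So the correct form is liyleyoluy, option (B).
(D) liyipyoluy is wrong: it uses indicative instead of conditional for mood.
(C) liyshuyoluy is wrong: it uses subjunctive instead of conditional for mood.
(A) liyluyyole is wrong: it has the affixes in the wrong order.

B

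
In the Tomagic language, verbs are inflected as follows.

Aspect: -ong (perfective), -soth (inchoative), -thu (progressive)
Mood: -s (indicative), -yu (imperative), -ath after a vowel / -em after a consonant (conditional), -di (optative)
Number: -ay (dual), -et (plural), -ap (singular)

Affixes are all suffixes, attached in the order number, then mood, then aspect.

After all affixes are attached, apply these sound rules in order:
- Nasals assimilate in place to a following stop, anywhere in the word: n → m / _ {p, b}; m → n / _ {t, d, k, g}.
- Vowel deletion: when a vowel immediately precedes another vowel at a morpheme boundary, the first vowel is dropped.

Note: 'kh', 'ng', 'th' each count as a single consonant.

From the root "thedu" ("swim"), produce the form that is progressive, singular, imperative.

Attach number singular -ap → theduap.
Attach mood imperative -yu → theduapyu.
Attach aspect progressive -thu → theduapyuthu.
Nasal assimilation: no change.
Apply vowel deletion: theduapyuthu → thedapyuthu.

thedapyuthu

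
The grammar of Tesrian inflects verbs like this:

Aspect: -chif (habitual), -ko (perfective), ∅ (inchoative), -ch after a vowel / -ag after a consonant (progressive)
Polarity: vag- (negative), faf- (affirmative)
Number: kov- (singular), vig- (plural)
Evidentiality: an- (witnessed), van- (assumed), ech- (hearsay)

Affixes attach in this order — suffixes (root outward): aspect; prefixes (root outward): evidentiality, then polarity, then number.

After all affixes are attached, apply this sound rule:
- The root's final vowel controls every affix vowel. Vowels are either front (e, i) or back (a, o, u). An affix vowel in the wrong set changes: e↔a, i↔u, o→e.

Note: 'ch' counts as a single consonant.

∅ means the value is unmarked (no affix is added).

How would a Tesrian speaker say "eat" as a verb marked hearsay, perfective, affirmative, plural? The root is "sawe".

Attach evidentiality hearsay ech- → echsawe.
Attach aspect perfective -ko → echsaweko.
Attach polarity affirmative faf- → fafechsaweko.
Attach number plural vig- → vigfafechsaweko.
Apply vowel harmony: vigfafechsaweko → vigfefechsaweke.

vigfefechsaweke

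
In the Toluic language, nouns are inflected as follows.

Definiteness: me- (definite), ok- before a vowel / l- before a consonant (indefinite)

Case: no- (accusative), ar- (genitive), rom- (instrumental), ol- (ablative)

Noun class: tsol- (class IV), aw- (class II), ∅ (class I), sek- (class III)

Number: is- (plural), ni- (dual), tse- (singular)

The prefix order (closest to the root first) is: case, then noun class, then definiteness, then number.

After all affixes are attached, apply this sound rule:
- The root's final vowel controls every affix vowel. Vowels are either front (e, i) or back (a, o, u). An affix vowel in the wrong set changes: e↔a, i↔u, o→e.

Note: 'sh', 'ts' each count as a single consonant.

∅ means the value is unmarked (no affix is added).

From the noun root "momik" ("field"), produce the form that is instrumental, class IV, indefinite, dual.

Attach case instrumental rom- → rommomik.
Attach noun class class IV tsol- → tsolrommomik.
Attach definiteness indefinite l- (before consonant 'ts') → ltsolrommomik.
Attach number dual ni- → niltsolrommomik.
Apply vowel harmony: niltsolrommomik → niltselremmomik.

niltselremmomik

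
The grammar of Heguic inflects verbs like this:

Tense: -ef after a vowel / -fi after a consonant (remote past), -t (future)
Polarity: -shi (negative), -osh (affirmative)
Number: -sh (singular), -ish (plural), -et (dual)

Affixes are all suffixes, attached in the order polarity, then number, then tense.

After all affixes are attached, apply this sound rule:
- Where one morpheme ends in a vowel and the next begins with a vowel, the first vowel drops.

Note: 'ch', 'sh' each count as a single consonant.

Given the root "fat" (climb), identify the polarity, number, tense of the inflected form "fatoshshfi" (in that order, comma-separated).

Segment: fat-osh-sh-fi.
polarity: -osh → affirmative.
number: -sh → singular.
tense: -ef/fi → remote past.

affirmative, singular, remote past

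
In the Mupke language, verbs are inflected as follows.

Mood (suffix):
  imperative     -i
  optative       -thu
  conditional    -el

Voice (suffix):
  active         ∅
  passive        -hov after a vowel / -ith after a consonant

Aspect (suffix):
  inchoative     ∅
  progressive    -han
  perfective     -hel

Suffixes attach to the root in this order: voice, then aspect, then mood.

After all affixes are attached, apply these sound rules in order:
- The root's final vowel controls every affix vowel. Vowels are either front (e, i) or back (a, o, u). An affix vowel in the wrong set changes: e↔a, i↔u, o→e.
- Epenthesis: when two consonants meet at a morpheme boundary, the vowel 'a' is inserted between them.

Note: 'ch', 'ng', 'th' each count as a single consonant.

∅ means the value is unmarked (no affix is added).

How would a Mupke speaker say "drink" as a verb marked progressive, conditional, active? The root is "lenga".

voice = active: zero marking, form stays lenga.
Attach aspect progressive -han → lengahan.
Attach mood conditional -el → lengahanel.
Apply vowel harmony: lengahanel → lengahanal.
Epenthesis: no change.

lengahanal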